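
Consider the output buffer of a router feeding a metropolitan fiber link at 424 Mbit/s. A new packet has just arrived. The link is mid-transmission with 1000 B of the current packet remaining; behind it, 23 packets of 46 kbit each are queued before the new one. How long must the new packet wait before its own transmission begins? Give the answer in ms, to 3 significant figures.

Each queued packet: L/R = 46000/424000000 = 0.108491 ms.
23 queued → 2.49528 ms.
Plus remaining 8000 bits of current packet: 0.0188679 ms.
Queuing delay = 2.51 ms.

2.51 ms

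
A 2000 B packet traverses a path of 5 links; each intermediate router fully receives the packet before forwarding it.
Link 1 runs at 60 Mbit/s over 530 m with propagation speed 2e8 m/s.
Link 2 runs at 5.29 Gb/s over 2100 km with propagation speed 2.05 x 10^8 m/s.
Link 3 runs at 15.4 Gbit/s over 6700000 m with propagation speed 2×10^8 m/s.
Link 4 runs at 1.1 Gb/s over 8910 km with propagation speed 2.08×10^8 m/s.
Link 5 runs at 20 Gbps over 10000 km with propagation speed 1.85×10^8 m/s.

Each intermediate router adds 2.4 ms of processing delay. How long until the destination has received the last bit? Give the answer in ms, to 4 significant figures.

L = 2000 × 8 = 16000 bits.
Transmission delays (L/R per hop): 0.266667, 0.00302457, 0.00103896, 0.0145455, 0.0008 ms; sum = 0.286076 ms.
Propagation delays (d/s per hop): 0.00265, 10.2439, 33.5, 42.8365, 54.0541 ms; sum = 140.637 ms.
Processing at 4 router(s): 4 × 2.4 ms = 9.6 ms.
End-to-end = 150.5 ms.

150.5 ms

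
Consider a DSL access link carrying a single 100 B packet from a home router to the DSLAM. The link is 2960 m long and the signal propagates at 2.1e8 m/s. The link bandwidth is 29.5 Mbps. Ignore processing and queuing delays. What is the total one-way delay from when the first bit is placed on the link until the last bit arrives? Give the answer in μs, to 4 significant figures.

L = 100 × 8 = 800 bits.
Transmission delay = L/R = 800 / 29500000 = 27.1186 μs.
Propagation delay = d/s = 2960 m / 210000000 m/s = 14.0952 μs.
Total = 41.21 μs.

41.21 μs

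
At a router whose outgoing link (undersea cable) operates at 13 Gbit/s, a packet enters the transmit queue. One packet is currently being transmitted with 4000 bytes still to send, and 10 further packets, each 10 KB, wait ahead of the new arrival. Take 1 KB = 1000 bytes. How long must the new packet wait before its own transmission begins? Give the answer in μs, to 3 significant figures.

64.0 μs

Each queued packet: L/R = 80000/13000000000 = 6.15385 μs.
10 queued → 61.5385 μs.
Plus remaining 32000 bits of current packet: 2.46154 μs.
Queuing delay = 64.0 μs.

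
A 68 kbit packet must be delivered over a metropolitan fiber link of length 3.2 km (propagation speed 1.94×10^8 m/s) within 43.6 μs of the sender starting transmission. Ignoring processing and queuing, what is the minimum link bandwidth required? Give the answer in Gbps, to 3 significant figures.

Propagation delay = 3200 / 194000000 = 16.4948 μs.
Transmission budget = 43.6 − 16.4948 = 27.1052 μs.
R ≥ L / t_tx = 68000 bits / 2.71052e-05 s = 2.51 Gbps.

2.51 Gbps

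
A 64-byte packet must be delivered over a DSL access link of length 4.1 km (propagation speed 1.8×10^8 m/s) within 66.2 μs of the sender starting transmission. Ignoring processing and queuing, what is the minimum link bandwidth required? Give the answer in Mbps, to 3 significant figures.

11.8 Mbps

L = 512 bits.
Propagation delay = 4100 / 180000000 = 22.7778 μs.
Transmission budget = 66.2 − 22.7778 = 43.4222 μs.
R ≥ L / t_tx = 512 bits / 4.34222e-05 s = 11.8 Mbps.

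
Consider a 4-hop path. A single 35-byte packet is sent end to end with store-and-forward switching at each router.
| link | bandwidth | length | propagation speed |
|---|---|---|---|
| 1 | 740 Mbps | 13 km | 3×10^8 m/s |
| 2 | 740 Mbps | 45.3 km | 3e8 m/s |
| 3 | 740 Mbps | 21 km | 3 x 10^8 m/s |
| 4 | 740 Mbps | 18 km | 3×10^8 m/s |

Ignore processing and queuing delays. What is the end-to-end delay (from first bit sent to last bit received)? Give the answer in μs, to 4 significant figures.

325.8 μs

L = 35 × 8 = 280 bits.
Transmission delay per hop = L/R = 280/740000000 = 0.378378 μs; 4 hops → 1.51351 μs.
Propagation delays (d/s per hop): 43.3333, 151, 70, 60 μs; sum = 324.333 μs.
End-to-end = 325.8 μs.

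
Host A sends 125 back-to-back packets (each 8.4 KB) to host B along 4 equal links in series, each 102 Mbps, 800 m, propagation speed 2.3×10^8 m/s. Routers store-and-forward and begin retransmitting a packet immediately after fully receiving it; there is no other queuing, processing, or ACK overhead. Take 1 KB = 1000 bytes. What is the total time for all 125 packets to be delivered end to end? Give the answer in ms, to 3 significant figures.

Per-hop transmission t_tx = L/R = 67200/102000000 = 0.658824 ms.
Per-hop propagation t_prop = 800/2.3e+08 = 0.00347826 ms.
Pipeline fill: first packet needs 4·t_tx to clear all hops; remaining 124 packets each add one t_tx.
Total = (4+125-1)·t_tx + 4·t_prop = 128·0.658824 + 4·0.00347826 = 84.3 ms.

84.3 ms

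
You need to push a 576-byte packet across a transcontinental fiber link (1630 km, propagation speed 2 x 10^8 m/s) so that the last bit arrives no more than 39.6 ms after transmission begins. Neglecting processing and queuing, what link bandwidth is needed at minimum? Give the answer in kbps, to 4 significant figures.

146.5 kbps

L = 4608 bits.
Propagation delay = 1630000 / 200000000 = 8.15 ms.
Transmission budget = 39.6 − 8.15 = 31.45 ms.
R ≥ L / t_tx = 4608 bits / 0.03145 s = 146.5 kbps.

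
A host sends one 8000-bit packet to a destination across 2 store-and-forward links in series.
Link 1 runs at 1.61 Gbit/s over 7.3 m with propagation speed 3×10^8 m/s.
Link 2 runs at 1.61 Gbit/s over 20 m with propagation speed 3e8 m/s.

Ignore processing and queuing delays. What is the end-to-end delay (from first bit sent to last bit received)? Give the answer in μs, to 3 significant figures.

10.0 μs

Transmission delay per hop = L/R = 8000/1610000000 = 4.96894 μs; 2 hops → 9.93789 μs.
Propagation delays (d/s per hop): 0.0243333, 0.0666667 μs; sum = 0.091 μs.
End-to-end = 10.0 μs.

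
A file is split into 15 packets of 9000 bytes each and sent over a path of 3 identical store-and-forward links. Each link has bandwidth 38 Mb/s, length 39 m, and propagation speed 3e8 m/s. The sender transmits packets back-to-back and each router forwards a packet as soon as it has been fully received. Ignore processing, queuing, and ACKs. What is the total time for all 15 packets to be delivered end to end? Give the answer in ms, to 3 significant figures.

Per-hop transmission t_tx = L/R = 72000/38000000 = 1.89474 ms.
Per-hop propagation t_prop = 39/300000000 = 0.00013 ms.
Pipeline fill: first packet needs 3·t_tx to clear all hops; remaining 14 packets each add one t_tx.
Total = (3+15-1)·t_tx + 3·t_prop = 17·1.89474 + 3·0.00013 = 32.2 ms.

32.2 ms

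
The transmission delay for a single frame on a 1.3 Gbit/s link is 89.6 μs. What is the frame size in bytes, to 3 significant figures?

L = R × t_tx = 1300000000 b/s × 8.96e-05 s = 116480 bits.
In bytes: 116480 / 8 = 14600 bytes.

14600 bytes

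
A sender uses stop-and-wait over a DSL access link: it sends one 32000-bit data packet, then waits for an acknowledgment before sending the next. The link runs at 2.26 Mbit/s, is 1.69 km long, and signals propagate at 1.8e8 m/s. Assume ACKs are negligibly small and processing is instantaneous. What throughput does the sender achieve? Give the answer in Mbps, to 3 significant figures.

2.26 Mbps

t_tx = L/R = 32000/2260000 = 0.0141593 s.
t_prop = 1690/180000000 = 9.38889e-06 s; RTT = 1.87778e-05 s.
Cycle = t_tx + RTT = 0.0141781 s.
Throughput = L / cycle = 32000 / 0.0141781 = 2.26 Mbps.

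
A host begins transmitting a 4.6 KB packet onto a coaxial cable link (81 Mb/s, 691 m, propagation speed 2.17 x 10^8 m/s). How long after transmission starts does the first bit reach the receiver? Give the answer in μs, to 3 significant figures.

First bit experiences only propagation delay: d/s = 691/217000000 = 3.18 μs.

3.18 μs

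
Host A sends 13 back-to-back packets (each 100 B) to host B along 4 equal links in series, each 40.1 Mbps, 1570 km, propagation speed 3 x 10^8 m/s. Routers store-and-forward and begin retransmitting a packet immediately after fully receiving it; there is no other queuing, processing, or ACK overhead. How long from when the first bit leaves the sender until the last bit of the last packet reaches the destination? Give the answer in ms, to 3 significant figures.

Per-hop transmission t_tx = L/R = 800/40100000 = 0.0199501 ms.
Per-hop propagation t_prop = 1570000/300000000 = 5.23333 ms.
Pipeline fill: first packet needs 4·t_tx to clear all hops; remaining 12 packets each add one t_tx.
Total = (4+13-1)·t_tx + 4·t_prop = 16·0.0199501 + 4·5.23333 = 21.3 ms.

21.3 ms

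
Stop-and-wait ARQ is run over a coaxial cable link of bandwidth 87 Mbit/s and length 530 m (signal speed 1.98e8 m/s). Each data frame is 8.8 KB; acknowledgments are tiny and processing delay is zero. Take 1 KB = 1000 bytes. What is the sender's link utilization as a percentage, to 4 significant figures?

99.34 %

t_tx = L/R = 70400/87000000 = 0.000809195 s.
t_prop = 530/198000000 = 2.67677e-06 s; RTT = 5.35354e-06 s.
Cycle = t_tx + RTT = 0.000814549 s.
Utilization = t_tx / cycle = 0.000809195/0.000814549 = 99.34 %.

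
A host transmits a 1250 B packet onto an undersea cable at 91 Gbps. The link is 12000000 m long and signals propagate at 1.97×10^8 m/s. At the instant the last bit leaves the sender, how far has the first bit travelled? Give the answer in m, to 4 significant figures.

21.65 m

t_tx = L/R = 10000/91000000000 = 1.0989e-07 s.
Distance = s × t_tx = 197000000 × 1.0989e-07 = 21.65 m.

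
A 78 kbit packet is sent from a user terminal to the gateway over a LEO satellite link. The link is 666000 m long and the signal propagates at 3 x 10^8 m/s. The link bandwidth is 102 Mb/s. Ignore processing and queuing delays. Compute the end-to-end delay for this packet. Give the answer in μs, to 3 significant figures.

2980 μs

L = 78000 bits.
Transmission delay = L/R = 78000 / 102000000 = 764.706 μs.
Propagation delay = d/s = 666000 m / 300000000 m/s = 2220 μs.
Total = 2980 μs.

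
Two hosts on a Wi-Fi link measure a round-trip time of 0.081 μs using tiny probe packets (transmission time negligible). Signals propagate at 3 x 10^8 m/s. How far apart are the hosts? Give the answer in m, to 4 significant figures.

One-way propagation = RTT/2 = 0.0405 μs.
d = s × t = 300000000 × 4.05e-08 = 12.15 m.

12.15 m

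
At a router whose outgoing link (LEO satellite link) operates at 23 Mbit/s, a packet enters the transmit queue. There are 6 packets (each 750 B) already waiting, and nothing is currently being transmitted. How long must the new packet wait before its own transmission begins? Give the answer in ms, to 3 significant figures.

Each queued packet: L/R = 6000/23000000 = 0.26087 ms.
6 queued → 1.56522 ms.
Queuing delay = 1.57 ms.

1.57 ms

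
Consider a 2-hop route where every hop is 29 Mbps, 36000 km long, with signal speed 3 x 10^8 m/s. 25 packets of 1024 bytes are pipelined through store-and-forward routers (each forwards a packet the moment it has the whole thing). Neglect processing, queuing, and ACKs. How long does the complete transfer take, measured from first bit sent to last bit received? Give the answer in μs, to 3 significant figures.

Per-hop transmission t_tx = L/R = 8192/29000000 = 282.483 μs.
Per-hop propagation t_prop = 36000000/300000000 = 120000 μs.
Pipeline fill: first packet needs 2·t_tx to clear all hops; remaining 24 packets each add one t_tx.
Total = (2+25-1)·t_tx + 2·t_prop = 26·282.483 + 2·120000 = 247000 μs.

247000 μs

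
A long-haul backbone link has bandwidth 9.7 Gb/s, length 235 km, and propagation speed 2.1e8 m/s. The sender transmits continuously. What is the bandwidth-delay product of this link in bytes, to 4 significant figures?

1357000 bytes

Propagation delay = 235000 / 210000000 = 0.00111905 s.
BDP = R × t_prop = 9700000000 × 0.00111905 = 10854800 bits.
In bytes: 10854800/8 = 1357000 bytes.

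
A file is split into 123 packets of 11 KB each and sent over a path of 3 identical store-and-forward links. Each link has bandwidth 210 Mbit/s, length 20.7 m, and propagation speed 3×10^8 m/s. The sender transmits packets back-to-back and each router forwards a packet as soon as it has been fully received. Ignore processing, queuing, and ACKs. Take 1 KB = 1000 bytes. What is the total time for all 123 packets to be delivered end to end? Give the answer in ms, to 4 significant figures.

52.38 ms

Per-hop transmission t_tx = L/R = 88000/210000000 = 0.419048 ms.
Per-hop propagation t_prop = 20.7/300000000 = 6.9e-05 ms.
Pipeline fill: first packet needs 3·t_tx to clear all hops; remaining 122 packets each add one t_tx.
Total = (3+123-1)·t_tx + 3·t_prop = 125·0.419048 + 3·6.9e-05 = 52.38 ms.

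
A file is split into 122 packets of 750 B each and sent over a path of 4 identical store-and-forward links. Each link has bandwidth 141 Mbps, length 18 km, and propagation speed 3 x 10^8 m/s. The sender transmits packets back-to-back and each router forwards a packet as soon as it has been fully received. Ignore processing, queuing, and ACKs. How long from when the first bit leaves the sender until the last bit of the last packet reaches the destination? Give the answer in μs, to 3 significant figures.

Per-hop transmission t_tx = L/R = 6000/141000000 = 42.5532 μs.
Per-hop propagation t_prop = 18000/300000000 = 60 μs.
Pipeline fill: first packet needs 4·t_tx to clear all hops; remaining 121 packets each add one t_tx.
Total = (4+122-1)·t_tx + 4·t_prop = 125·42.5532 + 4·60 = 5560 μs.

5560 μs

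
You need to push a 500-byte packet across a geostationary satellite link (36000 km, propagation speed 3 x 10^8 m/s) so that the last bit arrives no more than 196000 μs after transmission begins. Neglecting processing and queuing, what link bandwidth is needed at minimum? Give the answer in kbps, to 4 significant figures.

52.63 kbps

L = 4000 bits.
Propagation delay = 36000000 / 300000000 = 120000 μs.
Transmission budget = 196000 − 120000 = 76000 μs.
R ≥ L / t_tx = 4000 bits / 0.076 s = 52.63 kbps.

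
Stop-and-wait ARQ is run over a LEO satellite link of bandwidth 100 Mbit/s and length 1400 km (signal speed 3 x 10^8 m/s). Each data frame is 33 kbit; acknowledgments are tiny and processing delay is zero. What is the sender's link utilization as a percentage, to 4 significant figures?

t_tx = L/R = 33000/100000000 = 0.00033 s.
t_prop = 1400000/300000000 = 0.00466667 s; RTT = 0.00933333 s.
Cycle = t_tx + RTT = 0.00966333 s.
Utilization = t_tx / cycle = 0.00033/0.00966333 = 3.415 %.

3.415 %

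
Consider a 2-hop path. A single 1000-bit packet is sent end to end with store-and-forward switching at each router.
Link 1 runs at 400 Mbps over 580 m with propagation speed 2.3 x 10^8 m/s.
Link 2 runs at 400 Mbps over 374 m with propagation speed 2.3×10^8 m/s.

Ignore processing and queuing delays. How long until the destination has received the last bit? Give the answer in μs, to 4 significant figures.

Transmission delay per hop = L/R = 1000/400000000 = 2.5 μs; 2 hops → 5 μs.
Propagation delays (d/s per hop): 2.52174, 1.62609 μs; sum = 4.14783 μs.
End-to-end = 9.148 μs.

9.148 μs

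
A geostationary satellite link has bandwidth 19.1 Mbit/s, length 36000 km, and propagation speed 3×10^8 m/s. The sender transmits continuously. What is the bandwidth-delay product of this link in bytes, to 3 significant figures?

Propagation delay = 36000000 / 300000000 = 0.12 s.
BDP = R × t_prop = 19100000 × 0.12 = 2292000 bits.
In bytes: 2292000/8 = 287000 bytes.

287000 bytes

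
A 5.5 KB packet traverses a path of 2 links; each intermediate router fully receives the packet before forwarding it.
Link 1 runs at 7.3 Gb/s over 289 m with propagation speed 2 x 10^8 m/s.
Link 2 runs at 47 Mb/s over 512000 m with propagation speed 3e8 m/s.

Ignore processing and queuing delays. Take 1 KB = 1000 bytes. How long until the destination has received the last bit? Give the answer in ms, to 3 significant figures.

2.65 ms

L = 44000 bits.
Transmission delays (L/R per hop): 0.0060274, 0.93617 ms; sum = 0.942198 ms.
Propagation delays (d/s per hop): 0.001445, 1.70667 ms; sum = 1.70811 ms.
End-to-end = 2.65 ms.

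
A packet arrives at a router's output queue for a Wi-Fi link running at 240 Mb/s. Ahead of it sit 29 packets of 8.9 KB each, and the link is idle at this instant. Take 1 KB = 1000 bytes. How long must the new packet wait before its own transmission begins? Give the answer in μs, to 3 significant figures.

Each queued packet: L/R = 71200/240000000 = 296.667 μs.
29 queued → 8603.33 μs.
Queuing delay = 8600 μs.

8600 μs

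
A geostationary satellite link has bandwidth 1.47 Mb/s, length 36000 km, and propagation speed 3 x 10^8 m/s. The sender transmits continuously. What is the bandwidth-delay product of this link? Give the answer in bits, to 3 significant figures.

176000 bits

Propagation delay = 36000000 / 300000000 = 0.12 s.
BDP = R × t_prop = 1470000 × 0.12 = 176400 bits.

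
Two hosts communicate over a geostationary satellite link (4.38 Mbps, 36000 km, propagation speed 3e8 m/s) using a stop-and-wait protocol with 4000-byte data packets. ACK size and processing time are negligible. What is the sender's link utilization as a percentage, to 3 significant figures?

t_tx = L/R = 32000/4380000 = 0.00730594 s.
t_prop = 36000000/300000000 = 0.12 s; RTT = 0.24 s.
Cycle = t_tx + RTT = 0.247306 s.
Utilization = t_tx / cycle = 0.00730594/0.247306 = 2.95 %.

2.95 %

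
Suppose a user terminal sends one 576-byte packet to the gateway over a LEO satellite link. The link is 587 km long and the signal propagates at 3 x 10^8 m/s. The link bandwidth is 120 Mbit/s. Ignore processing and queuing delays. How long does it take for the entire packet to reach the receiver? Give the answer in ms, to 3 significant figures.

2.00 ms

L = 576 × 8 = 4608 bits.
Transmission delay = L/R = 4608 / 120000000 = 0.0384 ms.
Propagation delay = d/s = 587000 m / 300000000 m/s = 1.95667 ms.
Total = 2.00 ms.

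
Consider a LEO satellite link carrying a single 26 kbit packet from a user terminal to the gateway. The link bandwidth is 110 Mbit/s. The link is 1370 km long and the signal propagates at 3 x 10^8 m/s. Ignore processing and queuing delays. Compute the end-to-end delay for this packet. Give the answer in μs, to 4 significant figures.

L = 26000 bits.
Transmission delay = L/R = 26000 / 110000000 = 236.364 μs.
Propagation delay = d/s = 1370000 m / 300000000 m/s = 4566.67 μs.
Total = 4803 μs.

4803 μs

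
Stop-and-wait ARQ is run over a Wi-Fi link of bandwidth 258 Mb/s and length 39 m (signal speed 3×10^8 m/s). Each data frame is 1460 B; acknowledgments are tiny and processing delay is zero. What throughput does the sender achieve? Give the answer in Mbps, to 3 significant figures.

257 Mbps

t_tx = L/R = 11680/258000000 = 4.52713e-05 s.
t_prop = 39/300000000 = 1.3e-07 s; RTT = 2.6e-07 s.
Cycle = t_tx + RTT = 4.55313e-05 s.
Throughput = L / cycle = 11680 / 4.55313e-05 = 257 Mbps.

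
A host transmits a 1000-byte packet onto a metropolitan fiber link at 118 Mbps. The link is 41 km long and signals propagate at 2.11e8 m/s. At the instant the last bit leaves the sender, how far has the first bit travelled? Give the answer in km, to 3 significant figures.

t_tx = L/R = 8000/118000000 = 6.77966e-05 s.
Distance = s × t_tx = 211000000 × 6.77966e-05 = 14.3 km.

14.3 km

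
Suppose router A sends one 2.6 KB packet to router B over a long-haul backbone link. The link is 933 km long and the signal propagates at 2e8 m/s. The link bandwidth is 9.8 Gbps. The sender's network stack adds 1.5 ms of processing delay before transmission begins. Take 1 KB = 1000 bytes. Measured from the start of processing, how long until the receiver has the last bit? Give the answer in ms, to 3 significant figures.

6.17 ms

L = 20800 bits.
Transmission delay = L/R = 20800 / 9800000000 = 0.00212245 ms.
Propagation delay = d/s = 933000 m / 200000000 m/s = 4.665 ms.
Plus processing delay 1.5 ms = 1.5 ms.
Total = 6.17 ms.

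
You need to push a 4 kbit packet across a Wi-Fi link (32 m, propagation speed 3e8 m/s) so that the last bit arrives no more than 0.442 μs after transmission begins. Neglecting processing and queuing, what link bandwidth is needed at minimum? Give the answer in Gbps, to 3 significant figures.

11.9 Gbps

Propagation delay = 32 / 300000000 = 0.106667 μs.
Transmission budget = 0.442 − 0.106667 = 0.335333 μs.
R ≥ L / t_tx = 4000 bits / 3.35333e-07 s = 11.9 Gbps.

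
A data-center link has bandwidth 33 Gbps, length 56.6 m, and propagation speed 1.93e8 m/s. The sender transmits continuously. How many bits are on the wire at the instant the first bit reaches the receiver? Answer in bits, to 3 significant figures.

9680 bits

Propagation delay = 56.6 / 193000000 = 2.93264e-07 s.
BDP = R × t_prop = 33000000000 × 2.93264e-07 = 9677.72 bits.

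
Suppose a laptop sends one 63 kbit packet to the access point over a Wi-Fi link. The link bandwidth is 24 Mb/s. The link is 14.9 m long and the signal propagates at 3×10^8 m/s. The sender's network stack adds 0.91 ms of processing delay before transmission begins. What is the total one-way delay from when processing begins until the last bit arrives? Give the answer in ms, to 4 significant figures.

3.535 ms

L = 63000 bits.
Transmission delay = L/R = 63000 / 24000000 = 2.625 ms.
Propagation delay = d/s = 14.9 m / 300000000 m/s = 4.96667e-05 ms.
Plus processing delay 0.91 ms = 0.91 ms.
Total = 3.535 ms.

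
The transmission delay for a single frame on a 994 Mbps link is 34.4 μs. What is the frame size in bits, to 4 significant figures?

L = R × t_tx = 994000000 b/s × 3.44e-05 s = 34193.6 bits.

34190 bits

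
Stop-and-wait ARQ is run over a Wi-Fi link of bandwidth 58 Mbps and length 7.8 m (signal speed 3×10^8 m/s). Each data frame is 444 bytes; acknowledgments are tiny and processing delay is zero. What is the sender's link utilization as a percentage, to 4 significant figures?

99.92 %

t_tx = L/R = 3552/58000000 = 6.12414e-05 s.
t_prop = 7.8/300000000 = 2.6e-08 s; RTT = 5.2e-08 s.
Cycle = t_tx + RTT = 6.12934e-05 s.
Utilization = t_tx / cycle = 6.12414e-05/6.12934e-05 = 99.92 %.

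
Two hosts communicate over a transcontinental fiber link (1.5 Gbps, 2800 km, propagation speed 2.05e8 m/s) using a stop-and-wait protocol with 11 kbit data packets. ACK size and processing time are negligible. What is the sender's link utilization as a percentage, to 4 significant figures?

t_tx = L/R = 11000/1500000000 = 7.33333e-06 s.
t_prop = 2800000/2.05e+08 = 0.0136585 s; RTT = 0.0273171 s.
Cycle = t_tx + RTT = 0.0273244 s.
Utilization = t_tx / cycle = 7.33333e-06/0.0273244 = 0.02684 %.

0.02684 %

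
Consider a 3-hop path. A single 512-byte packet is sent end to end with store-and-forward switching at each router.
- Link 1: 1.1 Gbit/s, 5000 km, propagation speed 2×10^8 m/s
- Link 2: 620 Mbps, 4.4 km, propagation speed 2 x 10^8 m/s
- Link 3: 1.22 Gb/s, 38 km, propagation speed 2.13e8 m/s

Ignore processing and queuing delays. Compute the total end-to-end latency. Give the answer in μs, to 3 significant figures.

L = 512 × 8 = 4096 bits.
Transmission delays (L/R per hop): 3.72364, 6.60645, 3.35738 μs; sum = 13.6875 μs.
Propagation delays (d/s per hop): 25000, 22, 178.404 μs; sum = 25200.4 μs.
End-to-end = 25200 μs.

25200 μs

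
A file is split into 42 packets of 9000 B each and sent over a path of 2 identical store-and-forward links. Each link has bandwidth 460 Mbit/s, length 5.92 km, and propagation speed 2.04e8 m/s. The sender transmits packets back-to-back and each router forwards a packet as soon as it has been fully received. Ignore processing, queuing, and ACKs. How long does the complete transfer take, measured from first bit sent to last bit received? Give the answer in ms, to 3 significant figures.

Per-hop transmission t_tx = L/R = 72000/460000000 = 0.156522 ms.
Per-hop propagation t_prop = 5920/204000000 = 0.0290196 ms.
Pipeline fill: first packet needs 2·t_tx to clear all hops; remaining 41 packets each add one t_tx.
Total = (2+42-1)·t_tx + 2·t_prop = 43·0.156522 + 2·0.0290196 = 6.79 ms.

6.79 ms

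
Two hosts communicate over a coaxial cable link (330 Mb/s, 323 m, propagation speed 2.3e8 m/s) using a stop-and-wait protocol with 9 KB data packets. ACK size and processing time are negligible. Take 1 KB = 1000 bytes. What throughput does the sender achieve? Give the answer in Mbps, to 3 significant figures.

t_tx = L/R = 72000/330000000 = 0.000218182 s.
t_prop = 323/2.3e+08 = 1.40435e-06 s; RTT = 2.8087e-06 s.
Cycle = t_tx + RTT = 0.000220991 s.
Throughput = L / cycle = 72000 / 0.000220991 = 326 Mbps.

326 Mbps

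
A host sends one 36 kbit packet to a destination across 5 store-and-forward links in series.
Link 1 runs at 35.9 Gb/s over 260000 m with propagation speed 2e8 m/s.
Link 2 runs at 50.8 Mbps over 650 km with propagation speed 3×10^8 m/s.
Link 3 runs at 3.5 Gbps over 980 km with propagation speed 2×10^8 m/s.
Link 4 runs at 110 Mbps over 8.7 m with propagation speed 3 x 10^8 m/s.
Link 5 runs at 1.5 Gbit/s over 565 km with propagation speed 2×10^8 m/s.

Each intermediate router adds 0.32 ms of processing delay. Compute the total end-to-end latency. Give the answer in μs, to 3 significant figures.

13500 μs

L = 36000 bits.
Transmission delays (L/R per hop): 1.00279, 708.661, 10.2857, 327.273, 24 μs; sum = 1071.22 μs.
Propagation delays (d/s per hop): 1300, 2166.67, 4900, 0.029, 2825 μs; sum = 11191.7 μs.
Processing at 4 router(s): 4 × 0.32 ms = 1280 μs.
End-to-end = 13500 μs.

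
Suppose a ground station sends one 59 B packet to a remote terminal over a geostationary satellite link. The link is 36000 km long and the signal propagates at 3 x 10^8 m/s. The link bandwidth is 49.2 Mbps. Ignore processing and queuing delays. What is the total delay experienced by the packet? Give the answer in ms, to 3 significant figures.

120 ms

L = 59 × 8 = 472 bits.
Transmission delay = L/R = 472 / 49200000 = 0.0095935 ms.
Propagation delay = d/s = 36000000 m / 300000000 m/s = 120 ms.
Total = 120 ms.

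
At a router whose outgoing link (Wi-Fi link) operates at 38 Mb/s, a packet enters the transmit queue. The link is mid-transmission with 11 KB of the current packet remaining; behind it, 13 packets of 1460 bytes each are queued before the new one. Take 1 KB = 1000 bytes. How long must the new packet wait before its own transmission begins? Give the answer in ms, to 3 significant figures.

6.31 ms

Each queued packet: L/R = 11680/38000000 = 0.307368 ms.
13 queued → 3.99579 ms.
Plus remaining 88000 bits of current packet: 2.31579 ms.
Queuing delay = 6.31 ms.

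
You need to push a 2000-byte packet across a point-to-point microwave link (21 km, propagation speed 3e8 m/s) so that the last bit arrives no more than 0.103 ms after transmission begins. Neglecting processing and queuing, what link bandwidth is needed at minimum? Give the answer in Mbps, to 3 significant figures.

L = 16000 bits.
Propagation delay = 21000 / 300000000 = 0.07 ms.
Transmission budget = 0.103 − 0.07 = 0.033 ms.
R ≥ L / t_tx = 16000 bits / 3.3e-05 s = 485 Mbps.

485 Mbps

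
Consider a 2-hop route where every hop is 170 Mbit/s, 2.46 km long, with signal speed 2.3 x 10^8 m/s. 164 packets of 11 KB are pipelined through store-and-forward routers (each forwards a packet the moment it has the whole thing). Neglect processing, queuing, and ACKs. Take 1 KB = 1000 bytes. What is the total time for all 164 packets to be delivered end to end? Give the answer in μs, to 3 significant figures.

Per-hop transmission t_tx = L/R = 88000/170000000 = 517.647 μs.
Per-hop propagation t_prop = 2460/2.3e+08 = 10.6957 μs.
Pipeline fill: first packet needs 2·t_tx to clear all hops; remaining 163 packets each add one t_tx.
Total = (2+164-1)·t_tx + 2·t_prop = 165·517.647 + 2·10.6957 = 85400 μs.

85400 μs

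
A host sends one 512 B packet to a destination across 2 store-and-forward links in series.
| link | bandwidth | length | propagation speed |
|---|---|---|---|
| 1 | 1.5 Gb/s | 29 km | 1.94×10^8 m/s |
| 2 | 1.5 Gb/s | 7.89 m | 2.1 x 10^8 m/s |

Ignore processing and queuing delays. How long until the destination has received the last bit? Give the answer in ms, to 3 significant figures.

L = 512 × 8 = 4096 bits.
Transmission delay per hop = L/R = 4096/1500000000 = 0.00273067 ms; 2 hops → 0.00546133 ms.
Propagation delays (d/s per hop): 0.149485, 3.75714e-05 ms; sum = 0.149522 ms.
End-to-end = 0.155 ms.

0.155 ms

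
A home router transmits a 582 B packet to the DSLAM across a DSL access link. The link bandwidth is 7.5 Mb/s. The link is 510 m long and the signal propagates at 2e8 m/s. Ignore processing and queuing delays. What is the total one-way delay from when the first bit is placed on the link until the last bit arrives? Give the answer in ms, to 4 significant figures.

0.6234 ms

L = 582 × 8 = 4656 bits.
Transmission delay = L/R = 4656 / 7500000 = 0.6208 ms.
Propagation delay = d/s = 510 m / 200000000 m/s = 0.00255 ms.
Total = 0.6234 ms.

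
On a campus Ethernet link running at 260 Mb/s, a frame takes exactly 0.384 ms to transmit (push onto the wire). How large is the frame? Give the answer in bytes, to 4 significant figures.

12480 bytes

L = R × t_tx = 260000000 b/s × 0.000384 s = 99840 bits.
In bytes: 99840 / 8 = 12480 bytes.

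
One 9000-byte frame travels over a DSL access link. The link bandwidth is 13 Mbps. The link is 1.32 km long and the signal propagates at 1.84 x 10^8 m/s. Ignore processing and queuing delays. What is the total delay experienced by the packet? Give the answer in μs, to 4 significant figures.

5546 μs

L = 9000 × 8 = 72000 bits.
Transmission delay = L/R = 72000 / 13000000 = 5538.46 μs.
Propagation delay = d/s = 1320 m / 184000000 m/s = 7.17391 μs.
Total = 5546 μs.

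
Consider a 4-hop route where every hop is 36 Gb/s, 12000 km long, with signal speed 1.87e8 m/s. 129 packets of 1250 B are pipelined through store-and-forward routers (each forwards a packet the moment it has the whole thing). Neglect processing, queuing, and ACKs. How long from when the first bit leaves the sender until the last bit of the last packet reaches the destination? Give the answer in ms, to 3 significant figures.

Per-hop transmission t_tx = L/R = 10000/36000000000 = 0.000277778 ms.
Per-hop propagation t_prop = 12000000/187000000 = 64.1711 ms.
Pipeline fill: first packet needs 4·t_tx to clear all hops; remaining 128 packets each add one t_tx.
Total = (4+129-1)·t_tx + 4·t_prop = 132·0.000277778 + 4·64.1711 = 257 ms.

257 ms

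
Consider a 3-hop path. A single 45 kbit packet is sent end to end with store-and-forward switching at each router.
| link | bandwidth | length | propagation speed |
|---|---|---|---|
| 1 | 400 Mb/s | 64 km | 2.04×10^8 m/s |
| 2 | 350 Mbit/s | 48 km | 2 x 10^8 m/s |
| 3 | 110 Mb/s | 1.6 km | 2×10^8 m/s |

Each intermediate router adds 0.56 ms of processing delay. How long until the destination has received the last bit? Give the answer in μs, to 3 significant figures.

2330 μs

L = 45000 bits.
Transmission delays (L/R per hop): 112.5, 128.571, 409.091 μs; sum = 650.162 μs.
Propagation delays (d/s per hop): 313.725, 240, 8 μs; sum = 561.725 μs.
Processing at 2 router(s): 2 × 0.56 ms = 1120 μs.
End-to-end = 2330 μs.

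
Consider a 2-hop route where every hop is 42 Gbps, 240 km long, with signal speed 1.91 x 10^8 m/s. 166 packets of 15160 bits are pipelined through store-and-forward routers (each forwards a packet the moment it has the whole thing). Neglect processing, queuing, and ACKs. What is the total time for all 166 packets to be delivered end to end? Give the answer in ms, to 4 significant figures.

2.573 ms

Per-hop transmission t_tx = L/R = 15160/42000000000 = 0.000360952 ms.
Per-hop propagation t_prop = 240000/191000000 = 1.25654 ms.
Pipeline fill: first packet needs 2·t_tx to clear all hops; remaining 165 packets each add one t_tx.
Total = (2+166-1)·t_tx + 2·t_prop = 167·0.000360952 + 2·1.25654 = 2.573 ms.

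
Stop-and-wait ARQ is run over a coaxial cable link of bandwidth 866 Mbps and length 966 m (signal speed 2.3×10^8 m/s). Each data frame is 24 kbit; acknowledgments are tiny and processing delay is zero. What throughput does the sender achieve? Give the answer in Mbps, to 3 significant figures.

665 Mbps

t_tx = L/R = 24000/866000000 = 2.77136e-05 s.
t_prop = 966/2.3e+08 = 4.2e-06 s; RTT = 8.4e-06 s.
Cycle = t_tx + RTT = 3.61136e-05 s.
Throughput = L / cycle = 24000 / 3.61136e-05 = 665 Mbps.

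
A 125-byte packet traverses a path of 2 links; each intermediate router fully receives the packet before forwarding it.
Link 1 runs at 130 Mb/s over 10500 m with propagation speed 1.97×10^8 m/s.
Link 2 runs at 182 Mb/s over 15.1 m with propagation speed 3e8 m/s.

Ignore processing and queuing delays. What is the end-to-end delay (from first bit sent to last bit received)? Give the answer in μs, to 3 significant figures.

L = 125 × 8 = 1000 bits.
Transmission delays (L/R per hop): 7.69231, 5.49451 μs; sum = 13.1868 μs.
Propagation delays (d/s per hop): 53.2995, 0.0503333 μs; sum = 53.3498 μs.
End-to-end = 66.5 μs.

66.5 μs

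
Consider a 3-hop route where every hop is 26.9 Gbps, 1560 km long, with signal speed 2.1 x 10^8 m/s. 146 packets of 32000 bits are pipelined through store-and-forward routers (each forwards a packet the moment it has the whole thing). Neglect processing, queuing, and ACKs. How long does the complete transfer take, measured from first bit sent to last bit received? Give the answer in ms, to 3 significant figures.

22.5 ms

Per-hop transmission t_tx = L/R = 32000/26900000000 = 0.00118959 ms.
Per-hop propagation t_prop = 1560000/210000000 = 7.42857 ms.
Pipeline fill: first packet needs 3·t_tx to clear all hops; remaining 145 packets each add one t_tx.
Total = (3+146-1)·t_tx + 3·t_prop = 148·0.00118959 + 3·7.42857 = 22.5 ms.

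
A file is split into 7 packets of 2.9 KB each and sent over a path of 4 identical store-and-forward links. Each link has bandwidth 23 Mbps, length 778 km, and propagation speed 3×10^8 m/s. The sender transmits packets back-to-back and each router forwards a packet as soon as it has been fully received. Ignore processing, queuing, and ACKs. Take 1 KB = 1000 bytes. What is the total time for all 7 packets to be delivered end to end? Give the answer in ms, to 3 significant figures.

20.5 ms

Per-hop transmission t_tx = L/R = 23200/23000000 = 1.0087 ms.
Per-hop propagation t_prop = 778000/300000000 = 2.59333 ms.
Pipeline fill: first packet needs 4·t_tx to clear all hops; remaining 6 packets each add one t_tx.
Total = (4+7-1)·t_tx + 4·t_prop = 10·1.0087 + 4·2.59333 = 20.5 ms.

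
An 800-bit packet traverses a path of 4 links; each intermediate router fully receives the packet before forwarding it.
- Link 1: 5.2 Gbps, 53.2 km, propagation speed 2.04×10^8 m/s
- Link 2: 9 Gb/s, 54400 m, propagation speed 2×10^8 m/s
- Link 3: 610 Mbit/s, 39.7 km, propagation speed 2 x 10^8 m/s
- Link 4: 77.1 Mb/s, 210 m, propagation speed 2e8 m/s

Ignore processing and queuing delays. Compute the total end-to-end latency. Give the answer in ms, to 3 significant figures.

Transmission delays (L/R per hop): 0.000153846, 8.88889e-05, 0.00131148, 0.0103761 ms; sum = 0.0119303 ms.
Propagation delays (d/s per hop): 0.260784, 0.272, 0.1985, 0.00105 ms; sum = 0.732334 ms.
End-to-end = 0.744 ms.

0.744 ms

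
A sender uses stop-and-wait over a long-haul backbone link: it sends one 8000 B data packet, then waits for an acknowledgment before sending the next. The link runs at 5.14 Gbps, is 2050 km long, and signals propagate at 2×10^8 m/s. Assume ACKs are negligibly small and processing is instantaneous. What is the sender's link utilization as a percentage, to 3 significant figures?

0.0607 %

t_tx = L/R = 64000/5140000000 = 1.24514e-05 s.
t_prop = 2050000/200000000 = 0.01025 s; RTT = 0.0205 s.
Cycle = t_tx + RTT = 0.0205125 s.
Utilization = t_tx / cycle = 1.24514e-05/0.0205125 = 0.0607 %.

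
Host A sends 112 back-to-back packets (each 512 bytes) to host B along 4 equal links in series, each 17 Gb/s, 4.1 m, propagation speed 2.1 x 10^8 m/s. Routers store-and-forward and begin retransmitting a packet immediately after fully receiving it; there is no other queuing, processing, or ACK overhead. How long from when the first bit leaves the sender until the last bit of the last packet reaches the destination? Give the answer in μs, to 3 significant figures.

Per-hop transmission t_tx = L/R = 4096/17000000000 = 0.240941 μs.
Per-hop propagation t_prop = 4.1/210000000 = 0.0195238 μs.
Pipeline fill: first packet needs 4·t_tx to clear all hops; remaining 111 packets each add one t_tx.
Total = (4+112-1)·t_tx + 4·t_prop = 115·0.240941 + 4·0.0195238 = 27.8 μs.

27.8 μs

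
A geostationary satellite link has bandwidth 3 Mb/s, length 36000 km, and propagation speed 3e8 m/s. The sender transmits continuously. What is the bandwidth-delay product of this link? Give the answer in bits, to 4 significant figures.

360000 bits

Propagation delay = 36000000 / 300000000 = 0.12 s.
BDP = R × t_prop = 3000000 × 0.12 = 360000 bits.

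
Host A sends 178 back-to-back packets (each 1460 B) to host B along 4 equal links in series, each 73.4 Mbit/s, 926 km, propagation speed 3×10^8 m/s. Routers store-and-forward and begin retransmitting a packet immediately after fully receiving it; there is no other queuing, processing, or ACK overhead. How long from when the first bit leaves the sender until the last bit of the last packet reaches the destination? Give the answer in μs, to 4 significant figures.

41150 μs

Per-hop transmission t_tx = L/R = 11680/73400000 = 159.128 μs.
Per-hop propagation t_prop = 926000/300000000 = 3086.67 μs.
Pipeline fill: first packet needs 4·t_tx to clear all hops; remaining 177 packets each add one t_tx.
Total = (4+178-1)·t_tx + 4·t_prop = 181·159.128 + 4·3086.67 = 41150 μs.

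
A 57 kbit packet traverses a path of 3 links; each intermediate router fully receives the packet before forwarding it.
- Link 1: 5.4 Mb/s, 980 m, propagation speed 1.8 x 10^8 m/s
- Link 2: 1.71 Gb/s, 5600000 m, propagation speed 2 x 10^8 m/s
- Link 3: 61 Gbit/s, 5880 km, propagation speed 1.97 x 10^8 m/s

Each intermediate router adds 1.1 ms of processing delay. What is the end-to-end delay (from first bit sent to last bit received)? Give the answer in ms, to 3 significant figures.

70.6 ms

L = 57000 bits.
Transmission delays (L/R per hop): 10.5556, 0.0333333, 0.000934426 ms; sum = 10.5898 ms.
Propagation delays (d/s per hop): 0.00544444, 28, 29.8477 ms; sum = 57.8532 ms.
Processing at 2 router(s): 2 × 1.1 ms = 2.2 ms.
End-to-end = 70.6 ms.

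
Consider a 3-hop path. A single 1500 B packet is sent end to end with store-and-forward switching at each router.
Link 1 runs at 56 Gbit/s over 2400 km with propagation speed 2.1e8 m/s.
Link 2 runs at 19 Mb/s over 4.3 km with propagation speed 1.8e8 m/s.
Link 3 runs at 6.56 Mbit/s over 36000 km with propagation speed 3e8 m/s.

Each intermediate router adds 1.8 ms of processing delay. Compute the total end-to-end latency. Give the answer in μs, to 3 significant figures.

138000 μs

L = 1500 × 8 = 12000 bits.
Transmission delays (L/R per hop): 0.214286, 631.579, 1829.27 μs; sum = 2461.06 μs.
Propagation delays (d/s per hop): 11428.6, 23.8889, 120000 μs; sum = 131452 μs.
Processing at 2 router(s): 2 × 1.8 ms = 3600 μs.
End-to-end = 138000 μs.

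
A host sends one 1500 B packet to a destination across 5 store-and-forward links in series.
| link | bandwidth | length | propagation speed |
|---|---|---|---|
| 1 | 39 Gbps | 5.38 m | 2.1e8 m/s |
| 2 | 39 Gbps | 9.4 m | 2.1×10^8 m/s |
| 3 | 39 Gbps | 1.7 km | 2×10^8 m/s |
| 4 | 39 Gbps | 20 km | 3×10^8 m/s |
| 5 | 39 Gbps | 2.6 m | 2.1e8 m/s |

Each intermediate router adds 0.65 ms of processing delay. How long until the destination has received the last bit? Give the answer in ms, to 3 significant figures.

L = 1500 × 8 = 12000 bits.
Transmission delay per hop = L/R = 12000/39000000000 = 0.000307692 ms; 5 hops → 0.00153846 ms.
Propagation delays (d/s per hop): 2.5619e-05, 4.47619e-05, 0.0085, 0.0666667, 1.2381e-05 ms; sum = 0.0752494 ms.
Processing at 4 router(s): 4 × 0.65 ms = 2.6 ms.
End-to-end = 2.68 ms.

2.68 ms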